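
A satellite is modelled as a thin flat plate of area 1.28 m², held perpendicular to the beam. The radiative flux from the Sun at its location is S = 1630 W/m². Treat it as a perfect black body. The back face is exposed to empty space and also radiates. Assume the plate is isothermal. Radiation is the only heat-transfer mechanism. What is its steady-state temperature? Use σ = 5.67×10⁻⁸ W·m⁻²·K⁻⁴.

T ≈ 346 K

At equilibrium, absorbed power = emitted power.
Absorbing cross-section = A = 1.280 m²; emitting surface = 2A = 2.560 m² (ratio 2).
S·A_cross = εσ·A_surf·T⁴  ⇒  T⁴ = S/(2σ).
T⁴ = 1.00·1630/(2·5.67×10⁻⁸) = 1.437×10¹⁰ K⁴.
T = (1.437×10¹⁰)^(1/4).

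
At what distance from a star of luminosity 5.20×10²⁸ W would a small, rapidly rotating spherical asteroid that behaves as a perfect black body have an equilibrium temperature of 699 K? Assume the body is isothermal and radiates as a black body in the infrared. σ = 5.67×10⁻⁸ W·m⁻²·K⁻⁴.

d ≈ 2.76×10¹¹ m

For an isothermal black-emitting sphere, (1−a)S·πr² = σ·4πr²·T⁴ ⇒ S = 4σT⁴/(1−a).
S = 4·5.67×10⁻⁸·(699)⁴/1.00 = 54140 W/m².
Flux falls as S = L/(4πd²), so d = √(L/(4πS)) = √(5.20×10²⁸/(4π·54140)).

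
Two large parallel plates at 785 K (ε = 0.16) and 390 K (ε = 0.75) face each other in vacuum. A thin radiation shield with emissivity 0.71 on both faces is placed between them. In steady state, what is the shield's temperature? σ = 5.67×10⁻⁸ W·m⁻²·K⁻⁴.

In steady state the net flux on the hot side equals that on the cold side.
σ(T₁⁴−T_s⁴)/D₁ = σ(T_s⁴−T₂⁴)/D₂, with D₁ = 1/ε₁+1/ε_s−1 = 6.658, D₂ = 1/ε_s+1/ε₂−1 = 1.742.
Solve for T_s⁴: T_s⁴ = (D₂·T₁⁴ + D₁·T₂⁴)/(D₁+D₂) = 9.707×10¹⁰ K⁴.

T_s ≈ 558 K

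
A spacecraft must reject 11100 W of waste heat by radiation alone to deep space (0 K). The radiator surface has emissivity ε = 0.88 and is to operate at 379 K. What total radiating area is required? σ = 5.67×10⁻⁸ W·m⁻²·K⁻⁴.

A ≈ 10.8 m²

P = εσA T⁴ ⇒ A = P/(εσT⁴).
T⁴ = 2.063×10¹⁰ K⁴.
A = 11100/(0.88 × 5.67×10⁻⁸ × 2.063×10¹⁰).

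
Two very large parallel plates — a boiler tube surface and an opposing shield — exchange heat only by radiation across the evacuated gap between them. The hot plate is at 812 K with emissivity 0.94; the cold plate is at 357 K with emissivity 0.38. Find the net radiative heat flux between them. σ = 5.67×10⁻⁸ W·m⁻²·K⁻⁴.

q ≈ 8800 W/m²

For two infinite grey parallel plates, q = σ(T₁⁴ − T₂⁴)/(1/ε₁ + 1/ε₂ − 1).
T₁⁴ − T₂⁴ = 4.347×10¹¹ − 1.624×10¹⁰ = 4.185×10¹¹ K⁴.
1/ε₁ + 1/ε₂ − 1 = 1.064 + 2.632 − 1 = 2.695.
q = 5.67×10⁻⁸ × 4.185×10¹¹ / 2.695.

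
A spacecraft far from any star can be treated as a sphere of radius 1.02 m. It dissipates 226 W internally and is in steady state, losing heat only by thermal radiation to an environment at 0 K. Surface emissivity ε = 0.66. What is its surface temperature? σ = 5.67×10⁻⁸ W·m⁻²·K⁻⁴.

Steady state: internal power = radiated power, P = εσA T⁴.
Radiating area A = 4πr² = 13.07 m².
T⁴ = P/(εσA) = 226/(0.66·5.67×10⁻⁸·13.07) = 4.619×10⁸ K⁴.
T = (4.619×10⁸)^(1/4).

T ≈ 147 K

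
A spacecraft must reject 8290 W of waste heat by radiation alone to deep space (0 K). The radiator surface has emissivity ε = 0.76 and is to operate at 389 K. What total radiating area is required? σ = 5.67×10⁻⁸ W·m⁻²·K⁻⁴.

A ≈ 8.40 m²

P = εσA T⁴ ⇒ A = P/(εσT⁴).
T⁴ = 2.290×10¹⁰ K⁴.
A = 8290/(0.76 × 5.67×10⁻⁸ × 2.290×10¹⁰).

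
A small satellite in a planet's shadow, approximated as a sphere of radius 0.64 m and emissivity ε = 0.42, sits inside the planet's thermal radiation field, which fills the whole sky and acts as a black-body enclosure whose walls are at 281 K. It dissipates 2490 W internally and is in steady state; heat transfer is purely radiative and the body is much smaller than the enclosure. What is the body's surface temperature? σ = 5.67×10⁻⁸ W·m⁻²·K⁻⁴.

For a small grey body in a large enclosure, net radiated power = εσA(T⁴ − T_w⁴).
Steady state: P = εσA(T⁴ − T_w⁴) with A = 4πr² = 5.147 m².
T⁴ = P/(εσA) + T_w⁴ = 2490/(0.42·5.67×10⁻⁸·5.147) + (281)⁴
    = 2.031×10¹⁰ + 6.235×10⁹ = 2.655×10¹⁰ K⁴.

T ≈ 404 K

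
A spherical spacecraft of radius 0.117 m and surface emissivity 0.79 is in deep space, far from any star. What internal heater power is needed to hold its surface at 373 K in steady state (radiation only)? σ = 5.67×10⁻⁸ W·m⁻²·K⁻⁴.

P ≈ 149 W

P = εσ·4πr²·T⁴.
4πr² = 0.1720 m²; T⁴ = 1.936×10¹⁰ K⁴.
P = 0.79·5.67×10⁻⁸·0.1720·1.936×10¹⁰.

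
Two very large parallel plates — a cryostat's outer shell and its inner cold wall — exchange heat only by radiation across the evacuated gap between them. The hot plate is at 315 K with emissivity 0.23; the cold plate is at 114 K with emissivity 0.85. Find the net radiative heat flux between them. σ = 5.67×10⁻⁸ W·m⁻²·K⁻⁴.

For two infinite grey parallel plates, q = σ(T₁⁴ − T₂⁴)/(1/ε₁ + 1/ε₂ − 1).
T₁⁴ − T₂⁴ = 9.846×10⁹ − 1.689×10⁸ = 9.677×10⁹ K⁴.
1/ε₁ + 1/ε₂ − 1 = 4.348 + 1.176 − 1 = 4.524.
q = 5.67×10⁻⁸ × 9.677×10⁹ / 4.524.

q ≈ 121 W/m²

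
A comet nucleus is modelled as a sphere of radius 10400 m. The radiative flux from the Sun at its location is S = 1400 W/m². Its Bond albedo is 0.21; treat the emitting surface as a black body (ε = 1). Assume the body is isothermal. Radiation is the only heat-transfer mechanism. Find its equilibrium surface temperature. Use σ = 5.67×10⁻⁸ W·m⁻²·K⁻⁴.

At equilibrium, absorbed power = emitted power.
Absorbing cross-section = πr² = 3.398×10⁸ m²; emitting surface = 4πr² = 1.359×10⁹ m² (ratio 4).
(1−a)S·A_cross = εσ·A_surf·T⁴  ⇒  T⁴ = (1−a)S/(4σ).
T⁴ = 0.790·1400/(4·5.67×10⁻⁸) = 4.877×10⁹ K⁴.
T = (4.877×10⁹)^(1/4).

T ≈ 264 K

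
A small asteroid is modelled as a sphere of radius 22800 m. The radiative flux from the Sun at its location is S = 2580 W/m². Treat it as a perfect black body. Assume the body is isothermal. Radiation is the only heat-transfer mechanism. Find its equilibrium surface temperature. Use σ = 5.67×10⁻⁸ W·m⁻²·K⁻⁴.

T ≈ 327 K

At equilibrium, absorbed power = emitted power.
Absorbing cross-section = πr² = 1.633×10⁹ m²; emitting surface = 4πr² = 6.533×10⁹ m² (ratio 4).
S·A_cross = εσ·A_surf·T⁴  ⇒  T⁴ = S/(4σ).
T⁴ = 1.00·2580/(4·5.67×10⁻⁸) = 1.138×10¹⁰ K⁴.
T = (1.138×10¹⁰)^(1/4).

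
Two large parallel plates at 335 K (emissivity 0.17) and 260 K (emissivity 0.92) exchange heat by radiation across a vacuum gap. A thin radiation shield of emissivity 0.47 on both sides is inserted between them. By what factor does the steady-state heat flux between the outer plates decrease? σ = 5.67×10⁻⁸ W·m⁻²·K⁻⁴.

factor ≈ 1.55

Without shield: q₀ = σΔ(T⁴)/(1/ε₁+1/ε₂−1) with denominator 5.969.
With shield the two gaps are in series; the resistances add: (1/ε₁+1/ε_s−1)+(1/ε_s+1/ε₂−1) = 7.010+2.215 = 9.225.
Heat-flux ratio q₀/q = 9.225/5.969.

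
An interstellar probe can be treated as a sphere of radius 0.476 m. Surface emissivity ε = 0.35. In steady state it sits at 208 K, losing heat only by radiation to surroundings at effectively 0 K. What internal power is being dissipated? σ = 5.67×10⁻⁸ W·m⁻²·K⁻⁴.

Steady state: P = εσA T⁴.
A = 4πr² = 2.847 m²; T⁴ = (208)⁴ = 1.872×10⁹ K⁴.
P = 0.35 × 5.67×10⁻⁸ × 2.847 × 1.872×10⁹.

P ≈ 106 W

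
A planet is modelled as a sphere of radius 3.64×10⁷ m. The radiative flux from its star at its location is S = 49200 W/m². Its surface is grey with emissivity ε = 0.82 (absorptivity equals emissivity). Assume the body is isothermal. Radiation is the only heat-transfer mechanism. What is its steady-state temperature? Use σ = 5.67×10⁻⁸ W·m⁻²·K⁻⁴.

At equilibrium, absorbed power = emitted power.
Absorbing cross-section = πr² = 4.162×10¹⁵ m²; emitting surface = 4πr² = 1.665×10¹⁶ m² (ratio 4).
εS·A_cross = εσ·A_surf·T⁴  ⇒  T⁴ = S/(4σ)   (ε cancels).
T⁴ = 49200/(4·5.67×10⁻⁸) = 2.169×10¹¹ K⁴.
T = (2.169×10¹¹)^(1/4).

T ≈ 682 K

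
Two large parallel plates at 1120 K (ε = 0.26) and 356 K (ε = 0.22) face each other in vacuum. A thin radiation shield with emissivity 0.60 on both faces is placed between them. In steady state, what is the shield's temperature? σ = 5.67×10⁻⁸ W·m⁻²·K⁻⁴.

In steady state the net flux on the hot side equals that on the cold side.
σ(T₁⁴−T_s⁴)/D₁ = σ(T_s⁴−T₂⁴)/D₂, with D₁ = 1/ε₁+1/ε_s−1 = 4.513, D₂ = 1/ε_s+1/ε₂−1 = 5.212.
Solve for T_s⁴: T_s⁴ = (D₂·T₁⁴ + D₁·T₂⁴)/(D₁+D₂) = 8.508×10¹¹ K⁴.

T_s ≈ 960 K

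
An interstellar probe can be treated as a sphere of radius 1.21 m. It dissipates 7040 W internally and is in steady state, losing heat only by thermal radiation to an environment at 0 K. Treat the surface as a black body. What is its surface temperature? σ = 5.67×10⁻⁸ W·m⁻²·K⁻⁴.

Steady state: internal power = radiated power, P = εσA T⁴.
Radiating area A = 4πr² = 18.40 m².
T⁴ = P/(εσA) = 7040/(1.0·5.67×10⁻⁸·18.40) = 6.749×10⁹ K⁴.
T = (6.749×10⁹)^(1/4).

T ≈ 287 K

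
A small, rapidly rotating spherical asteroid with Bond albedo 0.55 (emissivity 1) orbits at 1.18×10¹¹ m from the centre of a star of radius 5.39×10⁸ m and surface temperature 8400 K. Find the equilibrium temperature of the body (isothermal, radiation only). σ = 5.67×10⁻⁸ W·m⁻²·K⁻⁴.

The star's surface emits σT_*⁴; at distance d the flux is S = σT_*⁴(R_*/d)².
S = 5.67×10⁻⁸·(8400)⁴·(5.39×10⁸/1.18×10¹¹)² = 5890 W/m².
For an isothermal sphere T⁴ = (1−a)S/(4σ) = 1.169×10¹⁰ K⁴.

T ≈ 329 K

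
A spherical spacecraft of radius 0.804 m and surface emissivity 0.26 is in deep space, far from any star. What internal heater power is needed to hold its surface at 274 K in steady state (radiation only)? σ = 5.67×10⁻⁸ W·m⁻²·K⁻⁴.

P ≈ 675 W

P = εσ·4πr²·T⁴.
4πr² = 8.123 m²; T⁴ = 5.636×10⁹ K⁴.
P = 0.26·5.67×10⁻⁸·8.123·5.636×10⁹.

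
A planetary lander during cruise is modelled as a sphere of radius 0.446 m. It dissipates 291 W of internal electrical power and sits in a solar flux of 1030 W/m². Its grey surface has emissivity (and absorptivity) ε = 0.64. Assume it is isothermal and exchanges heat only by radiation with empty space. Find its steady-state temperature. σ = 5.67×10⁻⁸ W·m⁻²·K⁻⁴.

T ≈ 297 K

At steady state, absorbed solar power + internal power = radiated power.
Absorbed: α·S·A_cross = 0.64·1030·0.6249 = 411.9 W (cross-section πr²).
Total input = 411.9 + 291 = 702.9 W.
Radiated: εσ·A_surf·T⁴ with A_surf = 4πr² = 2.500 m².
T⁴ = 702.9/(0.64·5.67×10⁻⁸·2.500) = 7.750×10⁹ K⁴.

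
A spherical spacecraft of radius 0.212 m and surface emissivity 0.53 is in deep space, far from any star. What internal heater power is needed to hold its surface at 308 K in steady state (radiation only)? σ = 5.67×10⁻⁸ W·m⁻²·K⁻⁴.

P = εσ·4πr²·T⁴.
4πr² = 0.5648 m²; T⁴ = 8.999×10⁹ K⁴.
P = 0.53·5.67×10⁻⁸·0.5648·8.999×10⁹.

P ≈ 153 W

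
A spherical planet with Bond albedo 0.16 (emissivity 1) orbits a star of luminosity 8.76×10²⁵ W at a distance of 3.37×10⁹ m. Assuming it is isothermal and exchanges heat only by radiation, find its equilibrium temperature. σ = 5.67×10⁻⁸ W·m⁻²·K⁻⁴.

First find the stellar flux at distance d: S = L/(4πd²) = 8.76×10²⁵/(4π·(3.37×10⁹)²) = 6.138×10⁵ W/m².
For an isothermal sphere, absorbed (1−a)S·πr² = emitted σ·4πr²·T⁴, so T⁴ = (1−a)S/(4σ).
T⁴ = 0.840·6.138×10⁵/(4·5.67×10⁻⁸) = 2.273×10¹² K⁴.

T ≈ 1230 K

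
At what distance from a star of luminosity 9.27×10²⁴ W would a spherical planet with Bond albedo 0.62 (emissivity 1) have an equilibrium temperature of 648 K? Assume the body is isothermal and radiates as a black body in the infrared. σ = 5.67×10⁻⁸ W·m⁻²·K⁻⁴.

d ≈ 2.65×10⁹ m

For an isothermal black-emitting sphere, (1−a)S·πr² = σ·4πr²·T⁴ ⇒ S = 4σT⁴/(1−a).
S = 4·5.67×10⁻⁸·(648)⁴/0.380 = 1.052×10⁵ W/m².
Flux falls as S = L/(4πd²), so d = √(L/(4πS)) = √(9.27×10²⁴/(4π·1.052×10⁵)).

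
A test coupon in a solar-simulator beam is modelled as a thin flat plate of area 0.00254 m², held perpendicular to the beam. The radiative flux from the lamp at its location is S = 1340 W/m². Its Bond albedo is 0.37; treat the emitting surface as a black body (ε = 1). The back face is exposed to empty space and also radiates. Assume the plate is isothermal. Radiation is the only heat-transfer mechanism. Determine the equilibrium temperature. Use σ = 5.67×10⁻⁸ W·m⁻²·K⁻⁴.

At equilibrium, absorbed power = emitted power.
Absorbing cross-section = A = 0.002540 m²; emitting surface = 2A = 0.005080 m² (ratio 2).
(1−a)S·A_cross = εσ·A_surf·T⁴  ⇒  T⁴ = (1−a)S/(2σ).
T⁴ = 0.630·1340/(2·5.67×10⁻⁸) = 7.444×10⁹ K⁴.
T = (7.444×10⁹)^(1/4).

T ≈ 294 K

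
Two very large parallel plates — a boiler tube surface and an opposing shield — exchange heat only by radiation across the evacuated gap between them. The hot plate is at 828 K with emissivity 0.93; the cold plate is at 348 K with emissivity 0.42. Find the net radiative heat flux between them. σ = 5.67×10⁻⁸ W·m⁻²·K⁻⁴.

For two infinite grey parallel plates, q = σ(T₁⁴ − T₂⁴)/(1/ε₁ + 1/ε₂ − 1).
T₁⁴ − T₂⁴ = 4.700×10¹¹ − 1.467×10¹⁰ = 4.554×10¹¹ K⁴.
1/ε₁ + 1/ε₂ − 1 = 1.075 + 2.381 − 1 = 2.456.
q = 5.67×10⁻⁸ × 4.554×10¹¹ / 2.456.

q ≈ 10500 W/m²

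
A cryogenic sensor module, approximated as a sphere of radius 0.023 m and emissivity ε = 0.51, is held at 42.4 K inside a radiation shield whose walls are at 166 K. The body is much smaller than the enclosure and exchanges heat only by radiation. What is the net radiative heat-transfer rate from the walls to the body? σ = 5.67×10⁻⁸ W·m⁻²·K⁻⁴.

For a small grey body in a large enclosure: P_net = εσA(T_body⁴ − T_wall⁴).
A = 4πr² = 0.006648 m²; T_body⁴ − T_wall⁴ = 3.232×10⁶ − 7.593×10⁸ = -7.561×10⁸ K⁴.
|P_net| = 0.51·5.67×10⁻⁸·0.006648·7.561×10⁸.

P_net ≈ 0.145 W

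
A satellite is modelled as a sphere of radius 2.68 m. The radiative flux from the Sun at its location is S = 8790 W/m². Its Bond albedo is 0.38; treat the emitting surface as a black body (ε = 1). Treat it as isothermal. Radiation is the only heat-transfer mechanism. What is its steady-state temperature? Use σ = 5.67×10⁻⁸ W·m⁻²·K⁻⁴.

T ≈ 394 K

At equilibrium, absorbed power = emitted power.
Absorbing cross-section = πr² = 22.56 m²; emitting surface = 4πr² = 90.26 m² (ratio 4).
(1−a)S·A_cross = εσ·A_surf·T⁴  ⇒  T⁴ = (1−a)S/(4σ).
T⁴ = 0.620·8790/(4·5.67×10⁻⁸) = 2.403×10¹⁰ K⁴.
T = (2.403×10¹⁰)^(1/4).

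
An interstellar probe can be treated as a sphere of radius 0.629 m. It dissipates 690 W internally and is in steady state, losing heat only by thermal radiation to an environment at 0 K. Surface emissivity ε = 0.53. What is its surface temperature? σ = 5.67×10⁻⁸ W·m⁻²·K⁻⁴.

T ≈ 261 K

Steady state: internal power = radiated power, P = εσA T⁴.
Radiating area A = 4πr² = 4.972 m².
T⁴ = P/(εσA) = 690/(0.53·5.67×10⁻⁸·4.972) = 4.618×10⁹ K⁴.
T = (4.618×10⁹)^(1/4).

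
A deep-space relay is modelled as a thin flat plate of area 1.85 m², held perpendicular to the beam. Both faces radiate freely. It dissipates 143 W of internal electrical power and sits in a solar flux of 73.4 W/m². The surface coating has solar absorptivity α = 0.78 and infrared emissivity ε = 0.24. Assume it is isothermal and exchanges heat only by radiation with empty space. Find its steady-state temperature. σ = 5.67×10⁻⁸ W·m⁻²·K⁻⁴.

At steady state, absorbed solar power + internal power = radiated power.
Absorbed: α·S·A_cross = 0.78·73.4·1.850 = 105.9 W (cross-section A).
Total input = 105.9 + 143 = 248.9 W.
Radiated: εσ·A_surf·T⁴ with A_surf = 2A = 3.700 m².
T⁴ = 248.9/(0.24·5.67×10⁻⁸·3.700) = 4.944×10⁹ K⁴.

T ≈ 265 K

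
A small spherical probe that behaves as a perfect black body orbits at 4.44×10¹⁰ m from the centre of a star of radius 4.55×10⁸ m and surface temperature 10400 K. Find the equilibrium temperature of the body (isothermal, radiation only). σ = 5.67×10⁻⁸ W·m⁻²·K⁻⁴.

The star's surface emits σT_*⁴; at distance d the flux is S = σT_*⁴(R_*/d)².
S = 5.67×10⁻⁸·(10400)⁴·(4.55×10⁸/4.44×10¹⁰)² = 69660 W/m².
For an isothermal sphere T⁴ = (1−a)S/(4σ) = 3.071×10¹¹ K⁴.

T ≈ 744 K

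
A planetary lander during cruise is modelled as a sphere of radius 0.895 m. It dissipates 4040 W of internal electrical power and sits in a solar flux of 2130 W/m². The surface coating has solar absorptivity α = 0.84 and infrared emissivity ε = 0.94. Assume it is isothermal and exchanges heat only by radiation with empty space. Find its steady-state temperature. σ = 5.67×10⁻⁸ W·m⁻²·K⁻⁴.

At steady state, absorbed solar power + internal power = radiated power.
Absorbed: α·S·A_cross = 0.84·2130·2.516 = 4503 W (cross-section πr²).
Total input = 4503 + 4040 = 8543 W.
Radiated: εσ·A_surf·T⁴ with A_surf = 4πr² = 10.07 m².
T⁴ = 8543/(0.94·5.67×10⁻⁸·10.07) = 1.592×10¹⁰ K⁴.

T ≈ 355 K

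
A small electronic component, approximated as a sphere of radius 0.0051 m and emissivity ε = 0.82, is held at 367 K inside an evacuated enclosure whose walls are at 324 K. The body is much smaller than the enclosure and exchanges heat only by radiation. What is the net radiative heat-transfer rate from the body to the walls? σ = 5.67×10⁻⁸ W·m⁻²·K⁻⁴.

For a small grey body in a large enclosure: P_net = εσA(T_body⁴ − T_wall⁴).
A = 4πr² = 3.269×10⁻⁴ m²; T_body⁴ − T_wall⁴ = 1.814×10¹⁰ − 1.102×10¹⁰ = 7.121×10⁹ K⁴.
|P_net| = 0.82·5.67×10⁻⁸·3.269×10⁻⁴·7.121×10⁹.

P_net ≈ 0.108 W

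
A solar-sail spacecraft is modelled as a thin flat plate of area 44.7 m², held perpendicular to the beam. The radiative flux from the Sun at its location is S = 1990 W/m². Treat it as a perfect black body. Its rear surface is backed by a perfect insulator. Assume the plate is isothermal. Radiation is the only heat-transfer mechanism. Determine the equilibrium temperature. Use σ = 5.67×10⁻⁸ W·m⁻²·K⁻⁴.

At equilibrium, absorbed power = emitted power.
Absorbing cross-section = A = 44.70 m²; emitting surface = A = 44.70 m² (ratio 1).
S·A_cross = εσ·A_surf·T⁴  ⇒  T⁴ = S/(1σ).
T⁴ = 1.00·1990/(1·5.67×10⁻⁸) = 3.510×10¹⁰ K⁴.
T = (3.510×10¹⁰)^(1/4).

T ≈ 433 K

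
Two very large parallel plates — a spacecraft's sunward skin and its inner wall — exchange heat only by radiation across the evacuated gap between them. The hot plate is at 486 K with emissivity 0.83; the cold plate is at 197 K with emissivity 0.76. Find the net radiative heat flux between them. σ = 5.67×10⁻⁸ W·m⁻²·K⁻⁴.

q ≈ 2020 W/m²

For two infinite grey parallel plates, q = σ(T₁⁴ − T₂⁴)/(1/ε₁ + 1/ε₂ − 1).
T₁⁴ − T₂⁴ = 5.579×10¹⁰ − 1.506×10⁹ = 5.428×10¹⁰ K⁴.
1/ε₁ + 1/ε₂ − 1 = 1.205 + 1.316 − 1 = 1.521.
q = 5.67×10⁻⁸ × 5.428×10¹⁰ / 1.521.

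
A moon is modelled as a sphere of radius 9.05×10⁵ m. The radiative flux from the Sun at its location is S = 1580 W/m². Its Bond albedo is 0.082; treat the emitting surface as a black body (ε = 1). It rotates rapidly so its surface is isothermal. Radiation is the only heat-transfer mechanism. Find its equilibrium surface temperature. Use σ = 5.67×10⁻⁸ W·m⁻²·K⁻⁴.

At equilibrium, absorbed power = emitted power.
Absorbing cross-section = πr² = 2.573×10¹² m²; emitting surface = 4πr² = 1.029×10¹³ m² (ratio 4).
(1−a)S·A_cross = εσ·A_surf·T⁴  ⇒  T⁴ = (1−a)S/(4σ).
T⁴ = 0.918·1580/(4·5.67×10⁻⁸) = 6.395×10⁹ K⁴.
T = (6.395×10⁹)^(1/4).

T ≈ 283 K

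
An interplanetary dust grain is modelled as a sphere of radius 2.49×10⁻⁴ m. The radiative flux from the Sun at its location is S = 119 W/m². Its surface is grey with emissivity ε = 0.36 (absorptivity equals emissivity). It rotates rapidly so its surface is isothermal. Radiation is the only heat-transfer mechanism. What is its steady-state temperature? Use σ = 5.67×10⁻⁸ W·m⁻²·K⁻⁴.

T ≈ 151 K

At equilibrium, absorbed power = emitted power.
Absorbing cross-section = πr² = 1.948×10⁻⁷ m²; emitting surface = 4πr² = 7.791×10⁻⁷ m² (ratio 4).
εS·A_cross = εσ·A_surf·T⁴  ⇒  T⁴ = S/(4σ)   (ε cancels).
T⁴ = 119/(4·5.67×10⁻⁸) = 5.247×10⁸ K⁴.
T = (5.247×10⁸)^(1/4).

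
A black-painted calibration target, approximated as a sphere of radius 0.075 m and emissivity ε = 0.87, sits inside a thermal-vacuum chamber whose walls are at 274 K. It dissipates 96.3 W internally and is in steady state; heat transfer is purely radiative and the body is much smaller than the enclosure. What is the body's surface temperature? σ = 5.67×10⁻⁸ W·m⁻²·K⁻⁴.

T ≈ 427 K

For a small grey body in a large enclosure, net radiated power = εσA(T⁴ − T_w⁴).
Steady state: P = εσA(T⁴ − T_w⁴) with A = 4πr² = 0.07069 m².
T⁴ = P/(εσA) + T_w⁴ = 96.3/(0.87·5.67×10⁻⁸·0.07069) + (274)⁴
    = 2.762×10¹⁰ + 5.636×10⁹ = 3.325×10¹⁰ K⁴.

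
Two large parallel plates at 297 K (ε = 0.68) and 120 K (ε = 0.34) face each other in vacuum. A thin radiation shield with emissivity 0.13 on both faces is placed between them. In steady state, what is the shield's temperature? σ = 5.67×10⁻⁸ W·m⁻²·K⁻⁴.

In steady state the net flux on the hot side equals that on the cold side.
σ(T₁⁴−T_s⁴)/D₁ = σ(T_s⁴−T₂⁴)/D₂, with D₁ = 1/ε₁+1/ε_s−1 = 8.163, D₂ = 1/ε_s+1/ε₂−1 = 9.633.
Solve for T_s⁴: T_s⁴ = (D₂·T₁⁴ + D₁·T₂⁴)/(D₁+D₂) = 4.307×10⁹ K⁴.

T_s ≈ 256 K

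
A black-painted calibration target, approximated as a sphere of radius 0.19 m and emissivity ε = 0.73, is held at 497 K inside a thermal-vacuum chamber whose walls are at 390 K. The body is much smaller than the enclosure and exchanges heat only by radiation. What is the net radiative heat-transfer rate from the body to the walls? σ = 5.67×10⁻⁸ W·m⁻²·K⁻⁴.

P_net ≈ 711 W

For a small grey body in a large enclosure: P_net = εσA(T_body⁴ − T_wall⁴).
A = 4πr² = 0.4536 m²; T_body⁴ − T_wall⁴ = 6.101×10¹⁰ − 2.313×10¹⁰ = 3.788×10¹⁰ K⁴.
|P_net| = 0.73·5.67×10⁻⁸·0.4536·3.788×10¹⁰.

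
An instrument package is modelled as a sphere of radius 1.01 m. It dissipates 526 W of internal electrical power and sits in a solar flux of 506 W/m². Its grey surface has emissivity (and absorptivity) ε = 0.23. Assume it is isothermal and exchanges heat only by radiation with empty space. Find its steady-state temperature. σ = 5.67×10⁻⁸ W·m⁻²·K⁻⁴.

T ≈ 271 K

At steady state, absorbed solar power + internal power = radiated power.
Absorbed: α·S·A_cross = 0.23·506·3.205 = 373.0 W (cross-section πr²).
Total input = 373.0 + 526 = 899.0 W.
Radiated: εσ·A_surf·T⁴ with A_surf = 4πr² = 12.82 m².
T⁴ = 899.0/(0.23·5.67×10⁻⁸·12.82) = 5.378×10⁹ K⁴.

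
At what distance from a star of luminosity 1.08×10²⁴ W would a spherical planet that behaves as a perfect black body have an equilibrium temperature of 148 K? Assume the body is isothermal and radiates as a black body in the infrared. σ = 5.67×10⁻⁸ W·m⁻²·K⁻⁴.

For an isothermal black-emitting sphere, (1−a)S·πr² = σ·4πr²·T⁴ ⇒ S = 4σT⁴/(1−a).
S = 4·5.67×10⁻⁸·(148)⁴/1.00 = 108.8 W/m².
Flux falls as S = L/(4πd²), so d = √(L/(4πS)) = √(1.08×10²⁴/(4π·108.8)).

d ≈ 2.81×10¹⁰ m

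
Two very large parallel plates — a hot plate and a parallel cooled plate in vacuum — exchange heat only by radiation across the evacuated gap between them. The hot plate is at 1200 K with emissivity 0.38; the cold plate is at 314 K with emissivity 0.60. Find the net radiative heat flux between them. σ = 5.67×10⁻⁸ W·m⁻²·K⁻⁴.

q ≈ 35500 W/m²

For two infinite grey parallel plates, q = σ(T₁⁴ − T₂⁴)/(1/ε₁ + 1/ε₂ − 1).
T₁⁴ − T₂⁴ = 2.074×10¹² − 9.721×10⁹ = 2.064×10¹² K⁴.
1/ε₁ + 1/ε₂ − 1 = 2.632 + 1.667 − 1 = 3.298.
q = 5.67×10⁻⁸ × 2.064×10¹² / 3.298.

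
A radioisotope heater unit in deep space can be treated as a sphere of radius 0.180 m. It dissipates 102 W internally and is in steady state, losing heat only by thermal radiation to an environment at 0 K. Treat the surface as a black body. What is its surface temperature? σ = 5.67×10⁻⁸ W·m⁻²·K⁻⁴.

Steady state: internal power = radiated power, P = εσA T⁴.
Radiating area A = 4πr² = 0.4072 m².
T⁴ = P/(εσA) = 102/(1.0·5.67×10⁻⁸·0.4072) = 4.418×10⁹ K⁴.
T = (4.418×10⁹)^(1/4).

T ≈ 258 K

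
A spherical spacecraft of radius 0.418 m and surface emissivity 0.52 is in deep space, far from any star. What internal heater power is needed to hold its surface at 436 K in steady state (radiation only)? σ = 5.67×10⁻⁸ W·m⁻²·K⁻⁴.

P ≈ 2340 W

P = εσ·4πr²·T⁴.
4πr² = 2.196 m²; T⁴ = 3.614×10¹⁰ K⁴.
P = 0.52·5.67×10⁻⁸·2.196·3.614×10¹⁰.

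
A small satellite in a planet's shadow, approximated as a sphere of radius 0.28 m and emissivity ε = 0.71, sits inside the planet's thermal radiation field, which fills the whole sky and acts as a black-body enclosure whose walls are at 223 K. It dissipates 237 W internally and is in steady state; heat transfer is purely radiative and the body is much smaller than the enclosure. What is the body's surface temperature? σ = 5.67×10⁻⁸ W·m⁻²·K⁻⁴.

For a small grey body in a large enclosure, net radiated power = εσA(T⁴ − T_w⁴).
Steady state: P = εσA(T⁴ − T_w⁴) with A = 4πr² = 0.9852 m².
T⁴ = P/(εσA) + T_w⁴ = 237/(0.71·5.67×10⁻⁸·0.9852) + (223)⁴
    = 5.976×10⁹ + 2.473×10⁹ = 8.449×10⁹ K⁴.

T ≈ 303 K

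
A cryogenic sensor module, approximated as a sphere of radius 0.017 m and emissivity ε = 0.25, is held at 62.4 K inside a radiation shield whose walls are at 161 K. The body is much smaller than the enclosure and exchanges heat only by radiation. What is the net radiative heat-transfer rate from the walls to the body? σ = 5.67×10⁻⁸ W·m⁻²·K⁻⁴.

For a small grey body in a large enclosure: P_net = εσA(T_body⁴ − T_wall⁴).
A = 4πr² = 0.003632 m²; T_body⁴ − T_wall⁴ = 1.516×10⁷ − 6.719×10⁸ = -6.567×10⁸ K⁴.
|P_net| = 0.25·5.67×10⁻⁸·0.003632·6.567×10⁸.

P_net ≈ 0.0338 W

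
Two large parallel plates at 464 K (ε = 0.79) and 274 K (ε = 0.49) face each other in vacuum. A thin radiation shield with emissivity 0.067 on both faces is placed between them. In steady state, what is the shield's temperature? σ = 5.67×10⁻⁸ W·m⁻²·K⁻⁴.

In steady state the net flux on the hot side equals that on the cold side.
σ(T₁⁴−T_s⁴)/D₁ = σ(T_s⁴−T₂⁴)/D₂, with D₁ = 1/ε₁+1/ε_s−1 = 15.19, D₂ = 1/ε_s+1/ε₂−1 = 15.97.
Solve for T_s⁴: T_s⁴ = (D₂·T₁⁴ + D₁·T₂⁴)/(D₁+D₂) = 2.650×10¹⁰ K⁴.

T_s ≈ 403 K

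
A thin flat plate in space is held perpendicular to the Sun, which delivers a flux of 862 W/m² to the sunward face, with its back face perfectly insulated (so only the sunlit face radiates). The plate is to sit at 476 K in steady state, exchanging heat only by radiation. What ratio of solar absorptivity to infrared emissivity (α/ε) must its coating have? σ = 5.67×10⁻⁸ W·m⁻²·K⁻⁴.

α/ε ≈ 3.38

Balance: αS·A = εσ·1A·T⁴ ⇒ α/ε = σT⁴/S.
α/ε = 5.67×10⁻⁸·(476)⁴/862 = 5.67×10⁻⁸·5.134×10¹⁰/862.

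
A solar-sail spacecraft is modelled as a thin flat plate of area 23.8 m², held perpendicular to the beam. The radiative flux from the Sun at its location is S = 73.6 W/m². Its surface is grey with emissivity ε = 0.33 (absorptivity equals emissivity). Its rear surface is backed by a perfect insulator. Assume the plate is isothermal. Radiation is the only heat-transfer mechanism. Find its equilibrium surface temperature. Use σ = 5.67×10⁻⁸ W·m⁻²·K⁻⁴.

At equilibrium, absorbed power = emitted power.
Absorbing cross-section = A = 23.80 m²; emitting surface = A = 23.80 m² (ratio 1).
εS·A_cross = εσ·A_surf·T⁴  ⇒  T⁴ = S/(1σ)   (ε cancels).
T⁴ = 73.6/(1·5.67×10⁻⁸) = 1.298×10⁹ K⁴.
T = (1.298×10⁹)^(1/4).

T ≈ 190 K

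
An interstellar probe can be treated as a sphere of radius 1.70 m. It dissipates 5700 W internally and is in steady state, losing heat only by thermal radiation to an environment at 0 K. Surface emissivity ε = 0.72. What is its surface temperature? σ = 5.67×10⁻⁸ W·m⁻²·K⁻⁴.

Steady state: internal power = radiated power, P = εσA T⁴.
Radiating area A = 4πr² = 36.32 m².
T⁴ = P/(εσA) = 5700/(0.72·5.67×10⁻⁸·36.32) = 3.845×10⁹ K⁴.
T = (3.845×10⁹)^(1/4).

T ≈ 249 K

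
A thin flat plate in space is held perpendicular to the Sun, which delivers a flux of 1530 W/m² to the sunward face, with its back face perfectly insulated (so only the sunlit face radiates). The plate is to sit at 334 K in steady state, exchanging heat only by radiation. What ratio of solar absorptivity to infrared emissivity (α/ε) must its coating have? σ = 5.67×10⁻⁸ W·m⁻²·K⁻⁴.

α/ε ≈ 0.461

Balance: αS·A = εσ·1A·T⁴ ⇒ α/ε = σT⁴/S.
α/ε = 5.67×10⁻⁸·(334)⁴/1530 = 5.67×10⁻⁸·1.244×10¹⁰/1530.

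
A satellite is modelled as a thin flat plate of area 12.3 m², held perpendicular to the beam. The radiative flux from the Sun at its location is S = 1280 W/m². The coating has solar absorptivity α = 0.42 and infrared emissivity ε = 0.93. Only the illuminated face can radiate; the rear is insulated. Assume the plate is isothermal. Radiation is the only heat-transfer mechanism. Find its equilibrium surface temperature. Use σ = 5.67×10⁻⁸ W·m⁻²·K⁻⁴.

T ≈ 318 K

At equilibrium, absorbed power = emitted power.
Absorbing cross-section = A = 12.30 m²; emitting surface = A = 12.30 m² (ratio 1).
αS·A_cross = εσ·A_surf·T⁴  ⇒  T⁴ = αS/(ε·1σ).
T⁴ = 0.420·1280/(0.93·1·5.67×10⁻⁸) = 1.020×10¹⁰ K⁴.
T = (1.020×10¹⁰)^(1/4).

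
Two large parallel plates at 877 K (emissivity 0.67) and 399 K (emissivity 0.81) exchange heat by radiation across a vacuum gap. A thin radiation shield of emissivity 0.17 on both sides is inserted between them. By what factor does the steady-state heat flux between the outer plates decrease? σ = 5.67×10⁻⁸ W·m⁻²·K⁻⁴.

factor ≈ 7.23

Without shield: q₀ = σΔ(T⁴)/(1/ε₁+1/ε₂−1) with denominator 1.727.
With shield the two gaps are in series; the resistances add: (1/ε₁+1/ε_s−1)+(1/ε_s+1/ε₂−1) = 6.375+6.117 = 12.49.
Heat-flux ratio q₀/q = 12.49/1.727.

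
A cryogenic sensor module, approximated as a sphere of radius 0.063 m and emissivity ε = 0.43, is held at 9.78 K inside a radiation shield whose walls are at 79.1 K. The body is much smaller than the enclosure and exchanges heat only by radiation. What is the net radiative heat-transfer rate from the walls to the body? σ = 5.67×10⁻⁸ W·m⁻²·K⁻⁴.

P_net ≈ 0.0476 W

For a small grey body in a large enclosure: P_net = εσA(T_body⁴ − T_wall⁴).
A = 4πr² = 0.04988 m²; T_body⁴ − T_wall⁴ = 9149 − 3.915×10⁷ = -3.914×10⁷ K⁴.
|P_net| = 0.43·5.67×10⁻⁸·0.04988·3.914×10⁷.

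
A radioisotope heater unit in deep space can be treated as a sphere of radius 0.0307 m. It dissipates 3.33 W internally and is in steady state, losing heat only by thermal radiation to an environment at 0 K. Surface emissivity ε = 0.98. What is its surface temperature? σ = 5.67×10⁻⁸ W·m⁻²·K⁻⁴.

T ≈ 267 K

Steady state: internal power = radiated power, P = εσA T⁴.
Radiating area A = 4πr² = 0.01184 m².
T⁴ = P/(εσA) = 3.33/(0.98·5.67×10⁻⁸·0.01184) = 5.060×10⁹ K⁴.
T = (5.060×10⁹)^(1/4).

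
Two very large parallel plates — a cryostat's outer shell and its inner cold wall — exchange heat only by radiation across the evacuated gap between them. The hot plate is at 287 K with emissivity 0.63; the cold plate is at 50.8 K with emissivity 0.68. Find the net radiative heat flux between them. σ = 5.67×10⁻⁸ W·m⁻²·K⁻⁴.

q ≈ 187 W/m²

For two infinite grey parallel plates, q = σ(T₁⁴ − T₂⁴)/(1/ε₁ + 1/ε₂ − 1).
T₁⁴ − T₂⁴ = 6.785×10⁹ − 6.660×10⁶ = 6.778×10⁹ K⁴.
1/ε₁ + 1/ε₂ − 1 = 1.587 + 1.471 − 1 = 2.058.
q = 5.67×10⁻⁸ × 6.778×10⁹ / 2.058.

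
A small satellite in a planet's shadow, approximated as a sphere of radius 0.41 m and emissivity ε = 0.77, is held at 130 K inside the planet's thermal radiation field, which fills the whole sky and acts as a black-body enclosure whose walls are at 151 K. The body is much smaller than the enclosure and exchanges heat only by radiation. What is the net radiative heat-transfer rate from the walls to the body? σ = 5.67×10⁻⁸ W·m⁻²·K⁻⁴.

P_net ≈ 21.6 W

For a small grey body in a large enclosure: P_net = εσA(T_body⁴ − T_wall⁴).
A = 4πr² = 2.112 m²; T_body⁴ − T_wall⁴ = 2.856×10⁸ − 5.199×10⁸ = -2.343×10⁸ K⁴.
|P_net| = 0.77·5.67×10⁻⁸·2.112·2.343×10⁸.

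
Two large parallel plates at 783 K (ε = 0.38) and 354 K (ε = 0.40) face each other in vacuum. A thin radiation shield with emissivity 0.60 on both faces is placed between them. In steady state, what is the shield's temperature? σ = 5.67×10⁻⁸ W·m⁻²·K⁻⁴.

T_s ≈ 662 K

In steady state the net flux on the hot side equals that on the cold side.
σ(T₁⁴−T_s⁴)/D₁ = σ(T_s⁴−T₂⁴)/D₂, with D₁ = 1/ε₁+1/ε_s−1 = 3.298, D₂ = 1/ε_s+1/ε₂−1 = 3.167.
Solve for T_s⁴: T_s⁴ = (D₂·T₁⁴ + D₁·T₂⁴)/(D₁+D₂) = 1.921×10¹¹ K⁴.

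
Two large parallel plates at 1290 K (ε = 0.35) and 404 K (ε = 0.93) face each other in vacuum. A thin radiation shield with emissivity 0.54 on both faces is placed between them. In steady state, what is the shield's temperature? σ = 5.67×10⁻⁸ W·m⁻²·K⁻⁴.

T_s ≈ 991 K

In steady state the net flux on the hot side equals that on the cold side.
σ(T₁⁴−T_s⁴)/D₁ = σ(T_s⁴−T₂⁴)/D₂, with D₁ = 1/ε₁+1/ε_s−1 = 3.709, D₂ = 1/ε_s+1/ε₂−1 = 1.927.
Solve for T_s⁴: T_s⁴ = (D₂·T₁⁴ + D₁·T₂⁴)/(D₁+D₂) = 9.644×10¹¹ K⁴.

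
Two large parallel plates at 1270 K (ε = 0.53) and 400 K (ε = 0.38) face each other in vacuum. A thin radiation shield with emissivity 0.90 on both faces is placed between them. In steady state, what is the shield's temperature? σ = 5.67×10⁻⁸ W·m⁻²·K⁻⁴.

T_s ≈ 1110 K

In steady state the net flux on the hot side equals that on the cold side.
σ(T₁⁴−T_s⁴)/D₁ = σ(T_s⁴−T₂⁴)/D₂, with D₁ = 1/ε₁+1/ε_s−1 = 1.998, D₂ = 1/ε_s+1/ε₂−1 = 2.743.
Solve for T_s⁴: T_s⁴ = (D₂·T₁⁴ + D₁·T₂⁴)/(D₁+D₂) = 1.516×10¹² K⁴.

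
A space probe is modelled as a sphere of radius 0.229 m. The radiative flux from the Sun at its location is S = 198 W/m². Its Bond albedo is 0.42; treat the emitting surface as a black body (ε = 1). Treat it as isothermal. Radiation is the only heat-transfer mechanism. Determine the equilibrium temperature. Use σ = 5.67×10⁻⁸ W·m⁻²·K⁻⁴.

T ≈ 150 K

At equilibrium, absorbed power = emitted power.
Absorbing cross-section = πr² = 0.1647 m²; emitting surface = 4πr² = 0.6590 m² (ratio 4).
(1−a)S·A_cross = εσ·A_surf·T⁴  ⇒  T⁴ = (1−a)S/(4σ).
T⁴ = 0.580·198/(4·5.67×10⁻⁸) = 5.063×10⁸ K⁴.
T = (5.063×10⁸)^(1/4).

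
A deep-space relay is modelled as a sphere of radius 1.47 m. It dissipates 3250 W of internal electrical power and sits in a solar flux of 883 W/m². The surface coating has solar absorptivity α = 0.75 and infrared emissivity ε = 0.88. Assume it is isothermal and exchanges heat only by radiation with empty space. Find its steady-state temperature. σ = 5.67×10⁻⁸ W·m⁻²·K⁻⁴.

T ≈ 275 K

At steady state, absorbed solar power + internal power = radiated power.
Absorbed: α·S·A_cross = 0.75·883·6.789 = 4496 W (cross-section πr²).
Total input = 4496 + 3250 = 7746 W.
Radiated: εσ·A_surf·T⁴ with A_surf = 4πr² = 27.15 m².
T⁴ = 7746/(0.88·5.67×10⁻⁸·27.15) = 5.717×10⁹ K⁴.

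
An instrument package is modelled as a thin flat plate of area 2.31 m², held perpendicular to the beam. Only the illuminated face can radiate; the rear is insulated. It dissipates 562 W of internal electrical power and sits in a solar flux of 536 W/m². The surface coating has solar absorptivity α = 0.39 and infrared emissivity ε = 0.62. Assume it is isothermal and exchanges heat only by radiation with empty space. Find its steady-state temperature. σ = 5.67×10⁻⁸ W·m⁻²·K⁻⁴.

T ≈ 337 K

At steady state, absorbed solar power + internal power = radiated power.
Absorbed: α·S·A_cross = 0.39·536·2.310 = 482.9 W (cross-section A).
Total input = 482.9 + 562 = 1045 W.
Radiated: εσ·A_surf·T⁴ with A_surf = A = 2.310 m².
T⁴ = 1045/(0.62·5.67×10⁻⁸·2.310) = 1.287×10¹⁰ K⁴.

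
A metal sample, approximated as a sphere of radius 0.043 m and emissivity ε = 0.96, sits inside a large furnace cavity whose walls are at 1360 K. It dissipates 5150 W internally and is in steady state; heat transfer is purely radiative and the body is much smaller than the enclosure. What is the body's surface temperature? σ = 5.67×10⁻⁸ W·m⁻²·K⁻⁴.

T ≈ 1650 K

For a small grey body in a large enclosure, net radiated power = εσA(T⁴ − T_w⁴).
Steady state: P = εσA(T⁴ − T_w⁴) with A = 4πr² = 0.02324 m².
T⁴ = P/(εσA) + T_w⁴ = 5150/(0.96·5.67×10⁻⁸·0.02324) + (1360)⁴
    = 4.072×10¹² + 3.421×10¹² = 7.493×10¹² K⁴.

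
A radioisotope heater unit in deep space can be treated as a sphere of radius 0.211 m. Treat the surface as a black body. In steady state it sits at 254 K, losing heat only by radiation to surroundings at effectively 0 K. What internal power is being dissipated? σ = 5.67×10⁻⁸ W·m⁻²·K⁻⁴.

P ≈ 132 W

Steady state: P = εσA T⁴.
A = 4πr² = 0.5595 m²; T⁴ = (254)⁴ = 4.162×10⁹ K⁴.
P = 1.0 × 5.67×10⁻⁸ × 0.5595 × 4.162×10⁹.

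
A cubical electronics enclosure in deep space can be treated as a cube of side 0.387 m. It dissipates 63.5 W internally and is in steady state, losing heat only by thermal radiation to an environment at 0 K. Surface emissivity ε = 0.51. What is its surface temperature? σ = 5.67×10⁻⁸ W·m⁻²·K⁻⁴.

Steady state: internal power = radiated power, P = εσA T⁴.
Radiating area A = 6L² = 0.8986 m².
T⁴ = P/(εσA) = 63.5/(0.51·5.67×10⁻⁸·0.8986) = 2.444×10⁹ K⁴.
T = (2.444×10⁹)^(1/4).

T ≈ 222 K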